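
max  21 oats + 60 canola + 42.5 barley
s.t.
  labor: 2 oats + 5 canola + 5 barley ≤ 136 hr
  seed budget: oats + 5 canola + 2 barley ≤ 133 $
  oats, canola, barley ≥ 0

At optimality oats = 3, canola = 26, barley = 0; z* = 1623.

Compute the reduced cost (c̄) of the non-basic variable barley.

Check each constraint at x*: labor 136/136 (tight); seed budget 133/133 (tight).
From A_Bᵀ y = c: 2·y_labor + 1·y_seed budget = 21; 5·y_labor + 5·y_seed budget = 60.
Solving: y_labor = 9, y_seed budget = 3.
Reduced cost of barley: c₃ − yᵀa₃ = 42.5 − (9·5 + 3·2) = 42.5 − 51 = -8.5.

-8.5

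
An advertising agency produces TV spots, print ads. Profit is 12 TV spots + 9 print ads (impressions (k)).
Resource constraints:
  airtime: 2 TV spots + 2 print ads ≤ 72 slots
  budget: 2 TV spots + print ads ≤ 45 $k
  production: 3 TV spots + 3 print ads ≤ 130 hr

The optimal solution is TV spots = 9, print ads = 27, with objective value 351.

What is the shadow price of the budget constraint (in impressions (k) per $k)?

3

Binding: airtime and budget. Non-binding: production (22 unused).
Slack constraints have shadow price 0 (complementary slackness).
The binding rows give the dual system: 2·y_airtime + 2·y_budget = 12 and 2·y_airtime + 1·y_budget = 9.
Solving: y_airtime = 3, y_budget = 3.
Shadow price of budget = 3.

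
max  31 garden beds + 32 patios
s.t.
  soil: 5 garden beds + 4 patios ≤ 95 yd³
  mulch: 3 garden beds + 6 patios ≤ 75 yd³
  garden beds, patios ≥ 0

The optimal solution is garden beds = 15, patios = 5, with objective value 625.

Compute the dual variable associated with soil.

5

Check each constraint at x*: soil 95/95 (tight); mulch 75/75 (tight).
From A_Bᵀ y = c: 5·y_soil + 3·y_mulch = 31; 4·y_soil + 6·y_mulch = 32.
Solving: y_soil = 5, y_mulch = 2.
Shadow price of soil = 5.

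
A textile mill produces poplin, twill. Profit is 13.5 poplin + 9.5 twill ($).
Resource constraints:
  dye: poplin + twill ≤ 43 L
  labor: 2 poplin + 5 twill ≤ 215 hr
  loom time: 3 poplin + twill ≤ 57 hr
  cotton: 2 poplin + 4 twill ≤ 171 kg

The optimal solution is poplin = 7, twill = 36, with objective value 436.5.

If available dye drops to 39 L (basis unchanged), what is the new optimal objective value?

At the optimum: dye uses 43 of 43 (binding); labor uses 194 of 215 (slack = 21); loom time uses 57 of 57 (binding); cotton uses 158 of 171 (slack = 13).
Since labor, cotton are not tight, their duals are 0.
Dual feasibility on the basic columns requires 1·y_dye + 3·y_loom time = 13.5, 1·y_dye + 1·y_loom time = 9.5.
Solving: y_dye = 7.5, y_loom time = 2.
Δz = y_dye·Δb = 7.5 × (-4) = -30, so new z* = 436.5 − 30 = 406.5.

406.5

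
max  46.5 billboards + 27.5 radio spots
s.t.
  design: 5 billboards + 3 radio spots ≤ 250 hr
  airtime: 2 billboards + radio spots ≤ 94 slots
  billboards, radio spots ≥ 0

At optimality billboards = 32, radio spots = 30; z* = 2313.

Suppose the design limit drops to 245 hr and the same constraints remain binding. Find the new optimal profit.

At the optimum: design uses 250 of 250 (binding); airtime uses 94 of 94 (binding).
Dual feasibility on the basic columns requires 5·y_design + 2·y_airtime = 46.5, 3·y_design + 1·y_airtime = 27.5.
Solving: y_design = 8.5, y_airtime = 2.
Δz = y_design·Δb = 8.5 × (-5) = -42.5, so new z* = 2313 − 42.5 = 2270.5.

2270.5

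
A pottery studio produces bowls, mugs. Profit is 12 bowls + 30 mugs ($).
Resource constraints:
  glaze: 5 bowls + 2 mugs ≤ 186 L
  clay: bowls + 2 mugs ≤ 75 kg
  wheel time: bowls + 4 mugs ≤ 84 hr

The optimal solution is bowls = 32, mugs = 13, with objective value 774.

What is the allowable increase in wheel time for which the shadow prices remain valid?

Binding constraints: glaze, wheel time. The basis is B = [[5,2],[1,4]] with det 18.
Per unit increase in wheel time, x* moves by d = (-0.1111, 0.2778).
The basis stays optimal until clay becomes binding; allowable increase = 38.25 hr.

38.25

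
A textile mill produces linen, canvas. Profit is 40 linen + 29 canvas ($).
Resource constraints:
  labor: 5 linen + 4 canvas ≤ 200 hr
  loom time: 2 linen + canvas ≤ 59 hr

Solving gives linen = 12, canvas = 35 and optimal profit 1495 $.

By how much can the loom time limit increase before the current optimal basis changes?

Binding constraints: labor, loom time. The basis is B = [[5,4],[2,1]] with det -3.
Per unit increase in loom time, x* moves by d = (1.3333, -1.6667).
The basis stays optimal until canvas reaches 0; allowable increase = 21 hr.

21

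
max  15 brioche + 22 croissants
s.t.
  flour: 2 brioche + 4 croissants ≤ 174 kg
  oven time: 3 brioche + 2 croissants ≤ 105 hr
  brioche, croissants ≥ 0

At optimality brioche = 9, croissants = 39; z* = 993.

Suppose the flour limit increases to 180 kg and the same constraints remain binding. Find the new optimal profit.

1020

Both flour and oven time are binding at x*.
From A_Bᵀ y = c: 2·y_flour + 3·y_oven time = 15; 4·y_flour + 2·y_oven time = 22.
This yields shadow prices y_flour = 4.5, y_oven time = 2.
Δz = y_flour·Δb = 4.5 × (6) = 27, so new z* = 993 + 27 = 1020.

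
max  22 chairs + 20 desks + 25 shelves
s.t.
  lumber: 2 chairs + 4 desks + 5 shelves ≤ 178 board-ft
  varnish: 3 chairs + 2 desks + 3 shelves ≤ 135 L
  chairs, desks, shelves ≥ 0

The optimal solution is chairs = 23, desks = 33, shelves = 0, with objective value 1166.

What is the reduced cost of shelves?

Both lumber and varnish are binding at x*.
The binding rows give the dual system: 2·y_lumber + 3·y_varnish = 22 and 4·y_lumber + 2·y_varnish = 20.
Solving: y_lumber = 2, y_varnish = 6.
Reduced cost of shelves: c₃ − yᵀa₃ = 25 − (2·5 + 6·3) = 25 − 28 = -3.

-3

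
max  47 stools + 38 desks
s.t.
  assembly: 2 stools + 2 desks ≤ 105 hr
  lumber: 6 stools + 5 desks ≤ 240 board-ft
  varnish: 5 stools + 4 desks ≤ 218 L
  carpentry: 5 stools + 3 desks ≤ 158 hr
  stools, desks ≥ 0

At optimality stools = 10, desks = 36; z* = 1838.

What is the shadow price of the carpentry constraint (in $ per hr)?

1

At the optimum: assembly uses 92 of 105 (slack = 13); lumber uses 240 of 240 (binding); varnish uses 194 of 218 (slack = 24); carpentry uses 158 of 158 (binding).
By complementary slackness, y = 0 for the non-binding constraints.
From A_Bᵀ y = c: 6·y_lumber + 5·y_carpentry = 47; 5·y_lumber + 3·y_carpentry = 38.
This yields shadow prices y_lumber = 7, y_carpentry = 1.
Shadow price of carpentry = 1.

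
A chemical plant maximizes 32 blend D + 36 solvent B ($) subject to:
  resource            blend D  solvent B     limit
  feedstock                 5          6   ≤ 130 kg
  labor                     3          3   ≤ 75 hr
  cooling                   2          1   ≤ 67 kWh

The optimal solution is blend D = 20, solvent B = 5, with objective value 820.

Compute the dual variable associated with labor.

At the optimum: feedstock uses 130 of 130 (binding); labor uses 75 of 75 (binding); cooling uses 45 of 67 (slack = 22).
Since cooling is not tight, its dual is 0.
From A_Bᵀ y = c: 5·y_feedstock + 3·y_labor = 32; 6·y_feedstock + 3·y_labor = 36.
This yields shadow prices y_feedstock = 4, y_labor = 4.
Shadow price of labor = 4.

4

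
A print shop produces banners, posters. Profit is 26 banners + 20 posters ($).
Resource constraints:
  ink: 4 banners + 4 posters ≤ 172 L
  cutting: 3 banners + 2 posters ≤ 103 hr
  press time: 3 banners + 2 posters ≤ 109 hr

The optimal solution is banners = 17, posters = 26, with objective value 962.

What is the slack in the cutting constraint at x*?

0

cutting used = 3·17 + 2·26 = 103; slack = 103 − 103 = 0.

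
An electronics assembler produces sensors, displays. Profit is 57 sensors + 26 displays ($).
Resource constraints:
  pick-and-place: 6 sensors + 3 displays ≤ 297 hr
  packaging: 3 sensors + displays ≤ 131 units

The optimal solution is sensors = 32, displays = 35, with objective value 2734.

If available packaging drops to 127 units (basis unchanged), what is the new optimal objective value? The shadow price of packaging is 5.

2714

Δb = -4, so new z* = 2734 + (5)·(-4) = 2734 − 20 = 2714.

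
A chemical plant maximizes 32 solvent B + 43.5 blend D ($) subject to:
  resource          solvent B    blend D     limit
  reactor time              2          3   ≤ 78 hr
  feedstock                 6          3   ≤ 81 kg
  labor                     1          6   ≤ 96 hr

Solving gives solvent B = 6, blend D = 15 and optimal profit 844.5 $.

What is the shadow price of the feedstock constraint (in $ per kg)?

4.5

At the optimum: reactor time uses 57 of 78 (slack = 21); feedstock uses 81 of 81 (binding); labor uses 96 of 96 (binding).
Slack constraints have shadow price 0 (complementary slackness).
Dual feasibility on the basic columns requires 6·y_feedstock + 1·y_labor = 32, 3·y_feedstock + 6·y_labor = 43.5.
Solving: y_feedstock = 4.5, y_labor = 5.
Shadow price of feedstock = 4.5.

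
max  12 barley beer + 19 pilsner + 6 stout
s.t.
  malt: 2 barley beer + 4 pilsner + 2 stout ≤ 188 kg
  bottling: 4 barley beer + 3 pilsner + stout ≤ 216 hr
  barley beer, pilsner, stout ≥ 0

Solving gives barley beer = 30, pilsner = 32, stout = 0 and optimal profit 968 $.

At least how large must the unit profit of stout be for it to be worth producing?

9

At the optimum: malt uses 188 of 188 (binding); bottling uses 216 of 216 (binding).
The binding rows give the dual system: 2·y_malt + 4·y_bottling = 12 and 4·y_malt + 3·y_bottling = 19.
→ y_malt = 4 and y_bottling = 1.
stout enters the basis when its profit ≥ yᵀa₃ = 4·2 + 1·1 = 9.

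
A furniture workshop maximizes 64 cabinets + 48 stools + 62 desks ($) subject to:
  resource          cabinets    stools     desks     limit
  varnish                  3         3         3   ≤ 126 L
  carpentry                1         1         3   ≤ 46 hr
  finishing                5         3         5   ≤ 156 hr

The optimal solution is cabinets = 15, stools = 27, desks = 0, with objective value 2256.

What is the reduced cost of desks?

-2

At the optimum: varnish uses 126 of 126 (binding); carpentry uses 42 of 46 (slack = 4); finishing uses 156 of 156 (binding).
Slack constraints have shadow price 0 (complementary slackness).
Dual feasibility on the basic columns requires 3·y_varnish + 5·y_finishing = 64, 3·y_varnish + 3·y_finishing = 48.
This yields shadow prices y_varnish = 8, y_finishing = 8.
Reduced cost of desks: c₃ − yᵀa₃ = 62 − (8·3 + 8·5) = 62 − 64 = -2.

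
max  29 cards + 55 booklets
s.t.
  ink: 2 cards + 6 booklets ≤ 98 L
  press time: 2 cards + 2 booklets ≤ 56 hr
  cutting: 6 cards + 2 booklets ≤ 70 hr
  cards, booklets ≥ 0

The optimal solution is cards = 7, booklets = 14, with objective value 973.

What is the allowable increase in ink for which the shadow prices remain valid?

56

Binding constraints: ink, cutting. The basis is B = [[2,6],[6,2]] with det -32.
Per unit increase in ink, x* moves by d = (-0.0625, 0.1875).
The basis stays optimal until press time becomes binding; allowable increase = 56 L.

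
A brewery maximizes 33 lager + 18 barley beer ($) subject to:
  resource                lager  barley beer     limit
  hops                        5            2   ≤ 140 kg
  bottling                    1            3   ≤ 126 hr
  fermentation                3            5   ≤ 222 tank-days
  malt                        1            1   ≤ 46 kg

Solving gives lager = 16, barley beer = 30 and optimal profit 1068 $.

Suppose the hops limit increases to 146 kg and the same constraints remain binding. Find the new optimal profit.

1098

Check each constraint at x*: hops 140/140 (tight); bottling 106/126 (slack 20); fermentation 198/222 (slack 24); malt 46/46 (tight).
Slack constraints have shadow price 0 (complementary slackness).
Dual feasibility on the basic columns requires 5·y_hops + 1·y_malt = 33, 2·y_hops + 1·y_malt = 18.
→ y_hops = 5 and y_malt = 8.
Δz = y_hops·Δb = 5 × (6) = 30, so new z* = 1068 + 30 = 1098.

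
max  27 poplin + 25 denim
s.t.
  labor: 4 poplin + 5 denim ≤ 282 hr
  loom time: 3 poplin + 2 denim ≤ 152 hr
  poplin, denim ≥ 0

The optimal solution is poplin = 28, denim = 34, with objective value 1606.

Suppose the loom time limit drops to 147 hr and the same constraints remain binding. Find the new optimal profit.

Both labor and loom time are binding at x*.
The binding rows give the dual system: 4·y_labor + 3·y_loom time = 27 and 5·y_labor + 2·y_loom time = 25.
This yields shadow prices y_labor = 3, y_loom time = 5.
Δz = y_loom time·Δb = 5 × (-5) = -25, so new z* = 1606 − 25 = 1581.

1581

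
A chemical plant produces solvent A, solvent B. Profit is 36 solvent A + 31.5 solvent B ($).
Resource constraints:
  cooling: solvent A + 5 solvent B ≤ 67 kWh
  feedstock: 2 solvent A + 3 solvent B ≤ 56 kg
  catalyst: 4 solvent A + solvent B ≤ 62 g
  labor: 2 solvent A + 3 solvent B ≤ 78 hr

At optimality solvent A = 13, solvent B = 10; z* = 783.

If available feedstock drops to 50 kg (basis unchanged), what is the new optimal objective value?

729

Check each constraint at x*: cooling 63/67 (slack 4); feedstock 56/56 (tight); catalyst 62/62 (tight); labor 56/78 (slack 22).
By complementary slackness, y = 0 for the non-binding constraints.
From A_Bᵀ y = c: 2·y_feedstock + 4·y_catalyst = 36; 3·y_feedstock + 1·y_catalyst = 31.5.
Solving: y_feedstock = 9, y_catalyst = 4.5.
Δz = y_feedstock·Δb = 9 × (-6) = -54, so new z* = 783 − 54 = 729.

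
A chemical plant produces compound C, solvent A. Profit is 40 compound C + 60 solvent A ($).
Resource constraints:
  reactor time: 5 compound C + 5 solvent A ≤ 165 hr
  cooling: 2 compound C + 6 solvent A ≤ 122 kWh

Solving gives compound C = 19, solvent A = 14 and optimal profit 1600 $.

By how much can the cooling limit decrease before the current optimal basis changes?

Binding constraints: reactor time, cooling. The basis is B = [[5,5],[2,6]] with det 20.
Per unit decrease in cooling, x* moves by d = (0.25, -0.25).
The basis stays optimal until solvent A reaches 0; allowable decrease = 56 kWh.

56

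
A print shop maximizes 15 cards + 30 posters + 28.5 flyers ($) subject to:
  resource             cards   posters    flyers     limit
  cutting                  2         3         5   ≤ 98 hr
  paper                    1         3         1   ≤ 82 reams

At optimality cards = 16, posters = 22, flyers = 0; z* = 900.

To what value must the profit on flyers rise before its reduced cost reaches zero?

Both cutting and paper are binding at x*.
Dual feasibility on the basic columns requires 2·y_cutting + 1·y_paper = 15, 3·y_cutting + 3·y_paper = 30.
Solving: y_cutting = 5, y_paper = 5.
flyers enters the basis when its profit ≥ yᵀa₃ = 5·5 + 5·1 = 30.

30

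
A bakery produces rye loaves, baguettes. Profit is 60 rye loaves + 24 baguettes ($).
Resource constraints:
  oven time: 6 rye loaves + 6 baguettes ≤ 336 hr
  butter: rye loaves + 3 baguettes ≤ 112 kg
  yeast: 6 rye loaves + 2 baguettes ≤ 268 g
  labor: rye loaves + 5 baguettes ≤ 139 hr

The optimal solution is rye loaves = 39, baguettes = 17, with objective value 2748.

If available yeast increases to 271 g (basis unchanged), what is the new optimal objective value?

At the optimum: oven time uses 336 of 336 (binding); butter uses 90 of 112 (slack = 22); yeast uses 268 of 268 (binding); labor uses 124 of 139 (slack = 15).
Slack constraints have shadow price 0 (complementary slackness).
Dual feasibility on the basic columns requires 6·y_oven time + 6·y_yeast = 60, 6·y_oven time + 2·y_yeast = 24.
→ y_oven time = 1 and y_yeast = 9.
Δz = y_yeast·Δb = 9 × (3) = 27, so new z* = 2748 + 27 = 2775.

2775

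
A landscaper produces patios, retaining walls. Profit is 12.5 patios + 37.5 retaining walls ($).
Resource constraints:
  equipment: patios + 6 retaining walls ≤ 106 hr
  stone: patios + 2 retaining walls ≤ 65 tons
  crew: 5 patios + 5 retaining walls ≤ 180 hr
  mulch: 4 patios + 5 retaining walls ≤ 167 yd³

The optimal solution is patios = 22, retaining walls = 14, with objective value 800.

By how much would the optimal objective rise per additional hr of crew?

1.5

At the optimum: equipment uses 106 of 106 (binding); stone uses 50 of 65 (slack = 15); crew uses 180 of 180 (binding); mulch uses 158 of 167 (slack = 9).
Slack constraints have shadow price 0 (complementary slackness).
The binding rows give the dual system: 1·y_equipment + 5·y_crew = 12.5 and 6·y_equipment + 5·y_crew = 37.5.
→ y_equipment = 5 and y_crew = 1.5.
Shadow price of crew = 1.5.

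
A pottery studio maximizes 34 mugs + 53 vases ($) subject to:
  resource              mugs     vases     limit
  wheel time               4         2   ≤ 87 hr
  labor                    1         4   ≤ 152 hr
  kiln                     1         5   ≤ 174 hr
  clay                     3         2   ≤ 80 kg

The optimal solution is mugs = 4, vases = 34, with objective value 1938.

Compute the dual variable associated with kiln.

7

Check each constraint at x*: wheel time 84/87 (slack 3); labor 140/152 (slack 12); kiln 174/174 (tight); clay 80/80 (tight).
Slack constraints have shadow price 0 (complementary slackness).
Dual feasibility on the basic columns requires 1·y_kiln + 3·y_clay = 34, 5·y_kiln + 2·y_clay = 53.
→ y_kiln = 7 and y_clay = 9.
Shadow price of kiln = 7.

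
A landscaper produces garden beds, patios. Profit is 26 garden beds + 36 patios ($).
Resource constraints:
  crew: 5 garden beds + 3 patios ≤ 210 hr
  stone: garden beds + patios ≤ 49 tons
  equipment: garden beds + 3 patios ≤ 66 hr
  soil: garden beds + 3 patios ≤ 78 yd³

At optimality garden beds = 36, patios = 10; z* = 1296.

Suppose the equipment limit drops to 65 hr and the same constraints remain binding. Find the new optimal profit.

Check each constraint at x*: crew 210/210 (tight); stone 46/49 (slack 3); equipment 66/66 (tight); soil 66/78 (slack 12).
Slack constraints have shadow price 0 (complementary slackness).
From A_Bᵀ y = c: 5·y_crew + 1·y_equipment = 26; 3·y_crew + 3·y_equipment = 36.
This yields shadow prices y_crew = 3.5, y_equipment = 8.5.
Δz = y_equipment·Δb = 8.5 × (-1) = -8.5, so new z* = 1296 − 8.5 = 1287.5.

1287.5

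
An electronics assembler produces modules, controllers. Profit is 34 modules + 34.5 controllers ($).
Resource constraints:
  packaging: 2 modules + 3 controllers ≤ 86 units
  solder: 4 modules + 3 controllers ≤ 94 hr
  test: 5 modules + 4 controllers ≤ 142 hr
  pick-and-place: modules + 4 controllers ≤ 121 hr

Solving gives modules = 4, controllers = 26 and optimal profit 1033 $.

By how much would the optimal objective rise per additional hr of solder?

Binding: packaging and solder. Non-binding: test (18 unused), pick-and-place (13 unused).
Slack constraints have shadow price 0 (complementary slackness).
From A_Bᵀ y = c: 2·y_packaging + 4·y_solder = 34; 3·y_packaging + 3·y_solder = 34.5.
This yields shadow prices y_packaging = 6, y_solder = 5.5.
Shadow price of solder = 5.5.

5.5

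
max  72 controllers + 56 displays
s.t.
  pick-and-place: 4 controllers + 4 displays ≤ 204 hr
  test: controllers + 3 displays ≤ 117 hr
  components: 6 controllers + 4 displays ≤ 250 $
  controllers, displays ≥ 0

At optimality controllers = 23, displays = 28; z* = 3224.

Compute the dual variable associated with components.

At the optimum: pick-and-place uses 204 of 204 (binding); test uses 107 of 117 (slack = 10); components uses 250 of 250 (binding).
By complementary slackness, y = 0 for the non-binding constraint.
Dual feasibility on the basic columns requires 4·y_pick-and-place + 6·y_components = 72, 4·y_pick-and-place + 4·y_components = 56.
This yields shadow prices y_pick-and-place = 6, y_components = 8.
Shadow price of components = 8.

8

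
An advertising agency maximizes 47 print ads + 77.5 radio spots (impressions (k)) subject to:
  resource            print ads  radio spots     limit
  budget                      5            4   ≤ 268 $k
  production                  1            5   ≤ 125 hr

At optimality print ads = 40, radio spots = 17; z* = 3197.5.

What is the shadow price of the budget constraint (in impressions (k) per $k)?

7.5

At the optimum: budget uses 268 of 268 (binding); production uses 125 of 125 (binding).
The binding rows give the dual system: 5·y_budget + 1·y_production = 47 and 4·y_budget + 5·y_production = 77.5.
Solving: y_budget = 7.5, y_production = 9.5.
Shadow price of budget = 7.5.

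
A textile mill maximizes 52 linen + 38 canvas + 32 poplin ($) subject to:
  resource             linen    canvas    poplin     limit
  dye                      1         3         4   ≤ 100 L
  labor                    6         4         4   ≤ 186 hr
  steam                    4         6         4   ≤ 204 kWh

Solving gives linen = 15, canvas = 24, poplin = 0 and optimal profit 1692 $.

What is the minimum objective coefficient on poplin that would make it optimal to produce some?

36

At the optimum: dye uses 87 of 100 (slack = 13); labor uses 186 of 186 (binding); steam uses 204 of 204 (binding).
Slack constraints have shadow price 0 (complementary slackness).
The binding rows give the dual system: 6·y_labor + 4·y_steam = 52 and 4·y_labor + 6·y_steam = 38.
→ y_labor = 8 and y_steam = 1.
poplin enters the basis when its profit ≥ yᵀa₃ = 8·4 + 1·4 = 36.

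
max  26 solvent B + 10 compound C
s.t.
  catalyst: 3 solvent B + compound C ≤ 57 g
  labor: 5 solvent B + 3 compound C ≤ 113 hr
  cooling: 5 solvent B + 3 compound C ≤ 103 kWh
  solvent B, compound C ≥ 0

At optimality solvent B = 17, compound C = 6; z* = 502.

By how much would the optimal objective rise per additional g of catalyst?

7

Binding: catalyst and cooling. Non-binding: labor (10 unused).
Slack constraints have shadow price 0 (complementary slackness).
Dual feasibility on the basic columns requires 3·y_catalyst + 5·y_cooling = 26, 1·y_catalyst + 3·y_cooling = 10.
This yields shadow prices y_catalyst = 7, y_cooling = 1.
Shadow price of catalyst = 7.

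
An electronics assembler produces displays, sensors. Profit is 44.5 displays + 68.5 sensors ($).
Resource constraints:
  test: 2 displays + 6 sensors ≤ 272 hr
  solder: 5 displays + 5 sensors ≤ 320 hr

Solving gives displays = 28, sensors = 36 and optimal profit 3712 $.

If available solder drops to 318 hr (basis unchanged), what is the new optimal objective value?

Check each constraint at x*: test 272/272 (tight); solder 320/320 (tight).
From A_Bᵀ y = c: 2·y_test + 5·y_solder = 44.5; 6·y_test + 5·y_solder = 68.5.
Solving: y_test = 6, y_solder = 6.5.
Δz = y_solder·Δb = 6.5 × (-2) = -13, so new z* = 3712 − 13 = 3699.

3699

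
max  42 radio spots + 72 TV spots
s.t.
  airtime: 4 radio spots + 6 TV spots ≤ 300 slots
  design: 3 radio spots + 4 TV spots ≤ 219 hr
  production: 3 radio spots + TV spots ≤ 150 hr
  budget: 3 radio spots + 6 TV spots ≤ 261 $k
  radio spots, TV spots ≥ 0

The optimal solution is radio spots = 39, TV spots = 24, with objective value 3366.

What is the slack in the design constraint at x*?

6

design used = 3·39 + 4·24 = 213; slack = 219 − 213 = 6.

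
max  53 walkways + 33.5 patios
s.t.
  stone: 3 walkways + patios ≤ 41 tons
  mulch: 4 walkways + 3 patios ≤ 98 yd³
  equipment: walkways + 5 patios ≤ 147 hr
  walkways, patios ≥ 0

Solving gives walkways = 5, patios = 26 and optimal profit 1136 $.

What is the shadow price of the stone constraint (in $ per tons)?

Check each constraint at x*: stone 41/41 (tight); mulch 98/98 (tight); equipment 135/147 (slack 12).
Since equipment is not tight, its dual is 0.
Dual feasibility on the basic columns requires 3·y_stone + 4·y_mulch = 53, 1·y_stone + 3·y_mulch = 33.5.
→ y_stone = 5 and y_mulch = 9.5.
Shadow price of stone = 5.

5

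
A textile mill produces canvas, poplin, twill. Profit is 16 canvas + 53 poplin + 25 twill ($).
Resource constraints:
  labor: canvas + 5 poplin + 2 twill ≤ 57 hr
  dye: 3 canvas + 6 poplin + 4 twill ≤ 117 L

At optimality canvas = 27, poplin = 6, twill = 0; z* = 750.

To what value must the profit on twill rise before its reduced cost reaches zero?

26

At the optimum: labor uses 57 of 57 (binding); dye uses 117 of 117 (binding).
From A_Bᵀ y = c: 1·y_labor + 3·y_dye = 16; 5·y_labor + 6·y_dye = 53.
Solving: y_labor = 7, y_dye = 3.
twill enters the basis when its profit ≥ yᵀa₃ = 7·2 + 3·4 = 26.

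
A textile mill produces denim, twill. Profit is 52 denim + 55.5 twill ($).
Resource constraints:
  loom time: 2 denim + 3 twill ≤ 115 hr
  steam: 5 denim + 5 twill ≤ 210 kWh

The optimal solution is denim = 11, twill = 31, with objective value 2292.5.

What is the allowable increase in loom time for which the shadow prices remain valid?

Binding constraints: loom time, steam. The basis is B = [[2,3],[5,5]] with det -5.
Per unit increase in loom time, x* moves by d = (-1, 1).
The basis stays optimal until denim reaches 0; allowable increase = 11 hr.

11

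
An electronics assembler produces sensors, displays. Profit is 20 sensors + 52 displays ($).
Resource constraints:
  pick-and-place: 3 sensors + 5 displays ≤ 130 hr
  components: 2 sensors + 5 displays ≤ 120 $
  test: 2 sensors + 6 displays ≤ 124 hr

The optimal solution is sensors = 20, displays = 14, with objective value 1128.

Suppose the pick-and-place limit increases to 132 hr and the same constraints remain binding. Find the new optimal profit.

Check each constraint at x*: pick-and-place 130/130 (tight); components 110/120 (slack 10); test 124/124 (tight).
By complementary slackness, y = 0 for the non-binding constraint.
The binding rows give the dual system: 3·y_pick-and-place + 2·y_test = 20 and 5·y_pick-and-place + 6·y_test = 52.
→ y_pick-and-place = 2 and y_test = 7.
Δz = y_pick-and-place·Δb = 2 × (2) = 4, so new z* = 1128 + 4 = 1132.

1132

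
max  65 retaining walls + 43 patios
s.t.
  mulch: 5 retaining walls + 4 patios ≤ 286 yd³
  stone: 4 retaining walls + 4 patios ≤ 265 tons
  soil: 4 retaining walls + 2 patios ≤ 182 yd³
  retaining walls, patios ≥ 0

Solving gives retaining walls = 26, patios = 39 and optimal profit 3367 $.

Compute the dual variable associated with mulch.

7

Binding: mulch and soil. Non-binding: stone (5 unused).
Since stone is not tight, its dual is 0.
Dual feasibility on the basic columns requires 5·y_mulch + 4·y_soil = 65, 4·y_mulch + 2·y_soil = 43.
This yields shadow prices y_mulch = 7, y_soil = 7.5.
Shadow price of mulch = 7.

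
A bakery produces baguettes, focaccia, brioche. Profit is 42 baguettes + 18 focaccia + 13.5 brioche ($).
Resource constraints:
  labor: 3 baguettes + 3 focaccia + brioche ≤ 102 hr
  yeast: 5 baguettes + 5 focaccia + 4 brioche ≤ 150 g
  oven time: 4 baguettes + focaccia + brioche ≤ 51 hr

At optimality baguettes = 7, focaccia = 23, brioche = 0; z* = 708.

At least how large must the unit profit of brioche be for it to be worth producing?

At the optimum: labor uses 90 of 102 (slack = 12); yeast uses 150 of 150 (binding); oven time uses 51 of 51 (binding).
Slack constraints have shadow price 0 (complementary slackness).
The binding rows give the dual system: 5·y_yeast + 4·y_oven time = 42 and 5·y_yeast + 1·y_oven time = 18.
This yields shadow prices y_yeast = 2, y_oven time = 8.
brioche enters the basis when its profit ≥ yᵀa₃ = 2·4 + 8·1 = 16.

16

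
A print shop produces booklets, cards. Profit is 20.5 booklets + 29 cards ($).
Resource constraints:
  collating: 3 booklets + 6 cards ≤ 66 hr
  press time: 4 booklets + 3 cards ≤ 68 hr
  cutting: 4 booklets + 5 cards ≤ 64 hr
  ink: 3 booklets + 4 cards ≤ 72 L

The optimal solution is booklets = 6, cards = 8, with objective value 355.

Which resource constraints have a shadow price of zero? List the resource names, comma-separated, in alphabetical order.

collating: 66/66 (binding)
press time: 48/68 (slack 20)
cutting: 64/64 (binding)
ink: 50/72 (slack 22)
By complementary slackness, a constraint with positive slack has shadow price 0 → ink, press time.

ink, press time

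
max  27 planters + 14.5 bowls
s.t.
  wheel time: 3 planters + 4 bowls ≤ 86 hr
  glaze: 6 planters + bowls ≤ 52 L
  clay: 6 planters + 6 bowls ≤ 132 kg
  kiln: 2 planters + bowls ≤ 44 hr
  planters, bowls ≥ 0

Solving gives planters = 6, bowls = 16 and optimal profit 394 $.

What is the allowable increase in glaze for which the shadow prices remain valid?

80

Binding constraints: glaze, clay. The basis is B = [[6,1],[6,6]] with det 30.
Per unit increase in glaze, x* moves by d = (0.2, -0.2).
The basis stays optimal until bowls reaches 0; allowable increase = 80 L.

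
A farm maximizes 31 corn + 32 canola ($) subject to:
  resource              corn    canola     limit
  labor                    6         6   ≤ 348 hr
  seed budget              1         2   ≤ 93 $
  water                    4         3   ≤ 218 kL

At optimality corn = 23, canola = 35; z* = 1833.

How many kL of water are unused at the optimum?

21

water used = 4·23 + 3·35 = 197; slack = 218 − 197 = 21.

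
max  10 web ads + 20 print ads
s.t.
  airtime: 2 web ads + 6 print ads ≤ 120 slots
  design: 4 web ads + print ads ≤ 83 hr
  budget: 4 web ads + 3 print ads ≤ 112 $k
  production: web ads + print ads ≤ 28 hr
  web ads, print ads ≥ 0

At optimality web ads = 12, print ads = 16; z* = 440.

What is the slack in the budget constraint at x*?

budget used = 4·12 + 3·16 = 96; slack = 112 − 96 = 16.

16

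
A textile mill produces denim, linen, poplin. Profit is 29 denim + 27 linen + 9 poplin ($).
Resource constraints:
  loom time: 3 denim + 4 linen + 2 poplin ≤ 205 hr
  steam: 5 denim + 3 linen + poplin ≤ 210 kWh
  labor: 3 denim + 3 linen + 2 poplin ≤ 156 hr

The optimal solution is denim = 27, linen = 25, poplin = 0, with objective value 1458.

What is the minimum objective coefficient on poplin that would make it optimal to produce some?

Check each constraint at x*: loom time 181/205 (slack 24); steam 210/210 (tight); labor 156/156 (tight).
Slack constraints have shadow price 0 (complementary slackness).
From A_Bᵀ y = c: 5·y_steam + 3·y_labor = 29; 3·y_steam + 3·y_labor = 27.
This yields shadow prices y_steam = 1, y_labor = 8.
poplin enters the basis when its profit ≥ yᵀa₃ = 1·1 + 8·2 = 17.

17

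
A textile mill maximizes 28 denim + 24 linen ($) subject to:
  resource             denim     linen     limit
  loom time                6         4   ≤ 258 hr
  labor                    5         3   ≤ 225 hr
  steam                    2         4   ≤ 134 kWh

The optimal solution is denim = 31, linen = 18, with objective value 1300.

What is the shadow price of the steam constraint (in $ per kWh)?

Binding: loom time and steam. Non-binding: labor (16 unused).
Slack constraints have shadow price 0 (complementary slackness).
Dual feasibility on the basic columns requires 6·y_loom time + 2·y_steam = 28, 4·y_loom time + 4·y_steam = 24.
This yields shadow prices y_loom time = 4, y_steam = 2.
Shadow price of steam = 2.

2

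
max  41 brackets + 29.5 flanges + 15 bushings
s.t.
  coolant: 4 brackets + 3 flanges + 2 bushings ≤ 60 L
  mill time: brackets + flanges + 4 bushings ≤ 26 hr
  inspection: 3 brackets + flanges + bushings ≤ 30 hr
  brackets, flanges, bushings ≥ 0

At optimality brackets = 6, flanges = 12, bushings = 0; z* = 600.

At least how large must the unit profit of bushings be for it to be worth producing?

Check each constraint at x*: coolant 60/60 (tight); mill time 18/26 (slack 8); inspection 30/30 (tight).
By complementary slackness, y = 0 for the non-binding constraint.
Dual feasibility on the basic columns requires 4·y_coolant + 3·y_inspection = 41, 3·y_coolant + 1·y_inspection = 29.5.
This yields shadow prices y_coolant = 9.5, y_inspection = 1.
bushings enters the basis when its profit ≥ yᵀa₃ = 9.5·2 + 1·1 = 20.

20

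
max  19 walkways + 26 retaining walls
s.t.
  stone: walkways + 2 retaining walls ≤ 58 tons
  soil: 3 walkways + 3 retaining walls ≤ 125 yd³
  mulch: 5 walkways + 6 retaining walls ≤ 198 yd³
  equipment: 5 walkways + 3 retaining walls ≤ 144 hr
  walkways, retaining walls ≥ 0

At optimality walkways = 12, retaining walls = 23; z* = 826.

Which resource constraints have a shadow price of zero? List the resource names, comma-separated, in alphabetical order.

stone: 58/58 (binding)
soil: 105/125 (slack 20)
mulch: 198/198 (binding)
equipment: 129/144 (slack 15)
By complementary slackness, a constraint with positive slack has shadow price 0 → equipment, soil.

equipment, soil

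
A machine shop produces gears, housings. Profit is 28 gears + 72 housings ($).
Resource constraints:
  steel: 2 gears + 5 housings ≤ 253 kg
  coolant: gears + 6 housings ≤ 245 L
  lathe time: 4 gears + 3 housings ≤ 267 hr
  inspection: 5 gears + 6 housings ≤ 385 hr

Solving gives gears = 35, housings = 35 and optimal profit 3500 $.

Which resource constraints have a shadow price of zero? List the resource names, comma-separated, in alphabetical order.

lathe time, steel

steel: 245/253 (slack 8)
coolant: 245/245 (binding)
lathe time: 245/267 (slack 22)
inspection: 385/385 (binding)
By complementary slackness, a constraint with positive slack has shadow price 0 → lathe time, steel.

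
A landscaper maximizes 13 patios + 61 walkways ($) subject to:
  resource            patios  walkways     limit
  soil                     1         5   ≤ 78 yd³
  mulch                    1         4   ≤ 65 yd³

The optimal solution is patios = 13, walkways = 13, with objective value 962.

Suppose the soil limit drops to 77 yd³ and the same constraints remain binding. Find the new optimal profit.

953

At the optimum: soil uses 78 of 78 (binding); mulch uses 65 of 65 (binding).
Dual feasibility on the basic columns requires 1·y_soil + 1·y_mulch = 13, 5·y_soil + 4·y_mulch = 61.
→ y_soil = 9 and y_mulch = 4.
Δz = y_soil·Δb = 9 × (-1) = -9, so new z* = 962 − 9 = 953.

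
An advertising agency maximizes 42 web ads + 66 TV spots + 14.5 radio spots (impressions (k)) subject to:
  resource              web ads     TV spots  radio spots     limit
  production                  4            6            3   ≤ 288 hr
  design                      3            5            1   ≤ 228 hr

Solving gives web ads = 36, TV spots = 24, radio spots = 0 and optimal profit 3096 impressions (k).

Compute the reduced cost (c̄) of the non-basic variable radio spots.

At the optimum: production uses 288 of 288 (binding); design uses 228 of 228 (binding).
Dual feasibility on the basic columns requires 4·y_production + 3·y_design = 42, 6·y_production + 5·y_design = 66.
→ y_production = 6 and y_design = 6.
Reduced cost of radio spots: c₃ − yᵀa₃ = 14.5 − (6·3 + 6·1) = 14.5 − 24 = -9.5.

-9.5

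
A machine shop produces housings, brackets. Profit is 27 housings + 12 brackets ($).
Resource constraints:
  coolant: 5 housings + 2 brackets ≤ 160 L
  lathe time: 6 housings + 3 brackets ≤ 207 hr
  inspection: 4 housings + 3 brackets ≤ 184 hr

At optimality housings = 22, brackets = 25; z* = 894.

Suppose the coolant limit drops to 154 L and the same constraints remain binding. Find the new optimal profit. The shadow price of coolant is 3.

876

Δb = -6, so new z* = 894 + (3)·(-6) = 894 − 18 = 876.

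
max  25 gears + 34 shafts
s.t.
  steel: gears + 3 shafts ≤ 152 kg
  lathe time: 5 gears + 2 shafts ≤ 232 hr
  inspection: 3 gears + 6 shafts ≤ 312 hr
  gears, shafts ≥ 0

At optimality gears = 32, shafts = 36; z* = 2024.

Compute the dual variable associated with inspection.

Check each constraint at x*: steel 140/152 (slack 12); lathe time 232/232 (tight); inspection 312/312 (tight).
Since steel is not tight, its dual is 0.
Dual feasibility on the basic columns requires 5·y_lathe time + 3·y_inspection = 25, 2·y_lathe time + 6·y_inspection = 34.
Solving: y_lathe time = 2, y_inspection = 5.
Shadow price of inspection = 5.

5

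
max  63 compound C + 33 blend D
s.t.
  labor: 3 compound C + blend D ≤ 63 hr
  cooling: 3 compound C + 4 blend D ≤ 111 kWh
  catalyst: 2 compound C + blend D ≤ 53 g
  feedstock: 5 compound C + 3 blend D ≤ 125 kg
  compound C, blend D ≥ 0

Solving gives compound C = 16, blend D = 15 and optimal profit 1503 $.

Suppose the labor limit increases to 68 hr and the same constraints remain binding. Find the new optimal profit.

1533

Check each constraint at x*: labor 63/63 (tight); cooling 108/111 (slack 3); catalyst 47/53 (slack 6); feedstock 125/125 (tight).
By complementary slackness, y = 0 for the non-binding constraints.
Dual feasibility on the basic columns requires 3·y_labor + 5·y_feedstock = 63, 1·y_labor + 3·y_feedstock = 33.
Solving: y_labor = 6, y_feedstock = 9.
Δz = y_labor·Δb = 6 × (5) = 30, so new z* = 1503 + 30 = 1533.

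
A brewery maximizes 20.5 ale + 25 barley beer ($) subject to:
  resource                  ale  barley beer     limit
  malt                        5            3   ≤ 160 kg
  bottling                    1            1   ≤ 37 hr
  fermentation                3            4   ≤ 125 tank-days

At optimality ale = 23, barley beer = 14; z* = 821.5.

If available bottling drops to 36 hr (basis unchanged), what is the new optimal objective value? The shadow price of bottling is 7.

814.5

Δb = -1, so new z* = 821.5 + (7)·(-1) = 821.5 − 7 = 814.5.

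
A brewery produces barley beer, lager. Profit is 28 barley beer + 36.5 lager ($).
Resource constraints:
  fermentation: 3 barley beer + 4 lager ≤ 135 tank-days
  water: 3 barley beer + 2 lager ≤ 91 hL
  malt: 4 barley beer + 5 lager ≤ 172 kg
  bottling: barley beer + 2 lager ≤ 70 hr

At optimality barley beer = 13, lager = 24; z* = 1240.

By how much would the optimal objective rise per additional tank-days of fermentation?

At the optimum: fermentation uses 135 of 135 (binding); water uses 87 of 91 (slack = 4); malt uses 172 of 172 (binding); bottling uses 61 of 70 (slack = 9).
Since water, bottling are not tight, their duals are 0.
Dual feasibility on the basic columns requires 3·y_fermentation + 4·y_malt = 28, 4·y_fermentation + 5·y_malt = 36.5.
→ y_fermentation = 6 and y_malt = 2.5.
Shadow price of fermentation = 6.

6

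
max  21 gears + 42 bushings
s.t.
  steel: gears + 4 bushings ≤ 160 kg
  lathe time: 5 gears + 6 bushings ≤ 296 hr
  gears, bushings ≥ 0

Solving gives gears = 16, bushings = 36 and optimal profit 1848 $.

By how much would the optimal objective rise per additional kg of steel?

6

Both steel and lathe time are binding at x*.
Dual feasibility on the basic columns requires 1·y_steel + 5·y_lathe time = 21, 4·y_steel + 6·y_lathe time = 42.
This yields shadow prices y_steel = 6, y_lathe time = 3.
Shadow price of steel = 6.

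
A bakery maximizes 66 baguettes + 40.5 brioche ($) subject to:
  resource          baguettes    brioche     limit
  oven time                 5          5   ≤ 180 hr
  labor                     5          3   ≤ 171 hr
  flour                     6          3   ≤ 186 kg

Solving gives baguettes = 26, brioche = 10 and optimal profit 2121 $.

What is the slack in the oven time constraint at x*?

0

oven time used = 5·26 + 5·10 = 180; slack = 180 − 180 = 0.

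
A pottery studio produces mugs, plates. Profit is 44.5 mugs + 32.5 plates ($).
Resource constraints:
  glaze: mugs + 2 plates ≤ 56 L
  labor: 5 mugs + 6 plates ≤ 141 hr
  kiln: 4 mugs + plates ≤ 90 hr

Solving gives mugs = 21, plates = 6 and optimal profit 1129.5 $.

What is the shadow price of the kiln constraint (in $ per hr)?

5.5

At the optimum: glaze uses 33 of 56 (slack = 23); labor uses 141 of 141 (binding); kiln uses 90 of 90 (binding).
By complementary slackness, y = 0 for the non-binding constraint.
The binding rows give the dual system: 5·y_labor + 4·y_kiln = 44.5 and 6·y_labor + 1·y_kiln = 32.5.
Solving: y_labor = 4.5, y_kiln = 5.5.
Shadow price of kiln = 5.5.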